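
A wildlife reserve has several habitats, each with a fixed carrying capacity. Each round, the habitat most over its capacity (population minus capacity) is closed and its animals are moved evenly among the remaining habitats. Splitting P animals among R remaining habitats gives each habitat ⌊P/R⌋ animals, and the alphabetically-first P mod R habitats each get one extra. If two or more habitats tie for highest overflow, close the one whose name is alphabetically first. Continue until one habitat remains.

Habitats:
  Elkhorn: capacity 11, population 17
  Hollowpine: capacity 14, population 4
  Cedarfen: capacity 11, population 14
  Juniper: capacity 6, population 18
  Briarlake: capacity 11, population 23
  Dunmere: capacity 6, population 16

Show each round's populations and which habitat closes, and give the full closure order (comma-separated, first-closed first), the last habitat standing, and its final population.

Closure order: Briarlake, Juniper, Dunmere, Elkhorn, Cedarfen
Last habitat: Hollowpine with 92 animals

Round 1: Briarlake=23 Cedarfen=14 Dunmere=16 Elkhorn=17 Hollowpine=4 Juniper=18 → close Briarlake (overflow 12)
  23÷5 = 4 each, +1 to first 3
Round 2: Cedarfen=19 Dunmere=21 Elkhorn=22 Hollowpine=8 Juniper=22 → close Juniper (overflow 16)
  22÷4 = 5 each, +1 to first 2
Round 3: Cedarfen=25 Dunmere=27 Elkhorn=27 Hollowpine=13 → close Dunmere (overflow 21)
  27÷3 = 9 each, +1 to first 0
Round 4: Cedarfen=34 Elkhorn=36 Hollowpine=22 → close Elkhorn (overflow 25)
  36÷2 = 18 each, +1 to first 0
Round 5: Cedarfen=52 Hollowpine=40 → close Cedarfen (overflow 41)
  52÷1 = 52 each, +1 to first 0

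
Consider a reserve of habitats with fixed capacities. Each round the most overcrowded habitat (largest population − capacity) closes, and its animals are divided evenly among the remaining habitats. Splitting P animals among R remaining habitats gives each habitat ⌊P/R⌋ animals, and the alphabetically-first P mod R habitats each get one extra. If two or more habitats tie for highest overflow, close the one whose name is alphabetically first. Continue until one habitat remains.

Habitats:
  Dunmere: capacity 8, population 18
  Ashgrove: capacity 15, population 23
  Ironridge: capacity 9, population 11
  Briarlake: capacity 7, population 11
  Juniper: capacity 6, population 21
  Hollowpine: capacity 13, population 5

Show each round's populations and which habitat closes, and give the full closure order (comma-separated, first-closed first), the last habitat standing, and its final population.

Round 1: Ashgrove=23 Briarlake=11 Dunmere=18 Hollowpine=5 Ironridge=11 Juniper=21 → close Juniper (overflow 15)
  21÷5 = 4 each, +1 to first 1
Round 2: Ashgrove=28 Briarlake=15 Dunmere=22 Hollowpine=9 Ironridge=15 → close Dunmere (overflow 14)
  22÷4 = 5 each, +1 to first 2
Round 3: Ashgrove=34 Briarlake=21 Hollowpine=14 Ironridge=20 → close Ashgrove (overflow 19)
  34÷3 = 11 each, +1 to first 1
Round 4: Briarlake=33 Hollowpine=25 Ironridge=31 → close Briarlake (overflow 26)
  33÷2 = 16 each, +1 to first 1
Round 5: Hollowpine=42 Ironridge=47 → close Ironridge (overflow 38)
  47÷1 = 47 each, +1 to first 0

Closure order: Juniper, Dunmere, Ashgrove, Briarlake, Ironridge
Last habitat: Hollowpine with 89 animals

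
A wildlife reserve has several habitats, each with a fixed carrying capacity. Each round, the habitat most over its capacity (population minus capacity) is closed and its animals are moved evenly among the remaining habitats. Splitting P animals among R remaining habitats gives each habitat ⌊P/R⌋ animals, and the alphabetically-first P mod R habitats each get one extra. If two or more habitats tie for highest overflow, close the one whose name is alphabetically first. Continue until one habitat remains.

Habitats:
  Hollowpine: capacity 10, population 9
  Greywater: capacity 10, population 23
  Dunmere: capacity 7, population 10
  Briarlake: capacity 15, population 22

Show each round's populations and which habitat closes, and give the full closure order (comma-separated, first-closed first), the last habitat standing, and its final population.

Closure order: Greywater, Briarlake, Dunmere
Last habitat: Hollowpine with 64 animals

Round 1: Briarlake=22 Dunmere=10 Greywater=23 Hollowpine=9 → close Greywater (overflow 13)
  23÷3 = 7 each, +1 to first 2
Round 2: Briarlake=30 Dunmere=18 Hollowpine=16 → close Briarlake (overflow 15)
  30÷2 = 15 each, +1 to first 0
Round 3: Dunmere=33 Hollowpine=31 → close Dunmere (overflow 26)
  33÷1 = 33 each, +1 to first 0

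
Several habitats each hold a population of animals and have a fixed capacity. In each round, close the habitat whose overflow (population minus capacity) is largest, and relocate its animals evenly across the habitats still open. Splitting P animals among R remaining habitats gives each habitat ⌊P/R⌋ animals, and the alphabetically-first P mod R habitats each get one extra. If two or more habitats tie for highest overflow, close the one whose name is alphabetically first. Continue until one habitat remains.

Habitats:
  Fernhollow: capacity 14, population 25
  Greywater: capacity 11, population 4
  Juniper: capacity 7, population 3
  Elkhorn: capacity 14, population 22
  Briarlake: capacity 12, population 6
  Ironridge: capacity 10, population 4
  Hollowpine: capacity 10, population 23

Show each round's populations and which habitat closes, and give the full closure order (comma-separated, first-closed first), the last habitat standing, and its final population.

Closure order: Hollowpine, Fernhollow, Elkhorn, Briarlake, Ironridge, Juniper
Last habitat: Greywater with 87 animals

Round 1: Briarlake=6 Elkhorn=22 Fernhollow=25 Greywater=4 Hollowpine=23 Ironridge=4 Juniper=3 → close Hollowpine (overflow 13)
  23÷6 = 3 each, +1 to first 5
Round 2: Briarlake=10 Elkhorn=26 Fernhollow=29 Greywater=8 Ironridge=8 Juniper=6 → close Fernhollow (overflow 15)
  29÷5 = 5 each, +1 to first 4
Round 3: Briarlake=16 Elkhorn=32 Greywater=14 Ironridge=14 Juniper=11 → close Elkhorn (overflow 18)
  32÷4 = 8 each, +1 to first 0
Round 4: Briarlake=24 Greywater=22 Ironridge=22 Juniper=19 → close Briarlake (overflow 12)
  24÷3 = 8 each, +1 to first 0
Round 5: Greywater=30 Ironridge=30 Juniper=27 → close Ironridge (overflow 20)
  30÷2 = 15 each, +1 to first 0
Round 6: Greywater=45 Juniper=42 → close Juniper (overflow 35)
  42÷1 = 42 each, +1 to first 0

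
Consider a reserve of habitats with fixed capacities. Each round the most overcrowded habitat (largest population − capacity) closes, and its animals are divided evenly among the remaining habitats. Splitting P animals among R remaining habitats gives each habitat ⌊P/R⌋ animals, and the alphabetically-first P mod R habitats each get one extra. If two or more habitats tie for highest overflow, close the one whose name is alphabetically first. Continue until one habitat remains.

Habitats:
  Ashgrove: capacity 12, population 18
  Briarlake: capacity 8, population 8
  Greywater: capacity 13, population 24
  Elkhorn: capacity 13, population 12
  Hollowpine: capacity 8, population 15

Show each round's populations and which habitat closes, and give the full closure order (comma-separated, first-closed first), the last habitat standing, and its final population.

Closure order: Greywater, Hollowpine, Ashgrove, Briarlake
Last habitat: Elkhorn with 77 animals

Round 1: Ashgrove=18 Briarlake=8 Elkhorn=12 Greywater=24 Hollowpine=15 → close Greywater (overflow 11)
  24÷4 = 6 each, +1 to first 0
Round 2: Ashgrove=24 Briarlake=14 Elkhorn=18 Hollowpine=21 → close Hollowpine (overflow 13)
  21÷3 = 7 each, +1 to first 0
Round 3: Ashgrove=31 Briarlake=21 Elkhorn=25 → close Ashgrove (overflow 19)
  31÷2 = 15 each, +1 to first 1
Round 4: Briarlake=37 Elkhorn=40 → close Briarlake (overflow 29)
  37÷1 = 37 each, +1 to first 0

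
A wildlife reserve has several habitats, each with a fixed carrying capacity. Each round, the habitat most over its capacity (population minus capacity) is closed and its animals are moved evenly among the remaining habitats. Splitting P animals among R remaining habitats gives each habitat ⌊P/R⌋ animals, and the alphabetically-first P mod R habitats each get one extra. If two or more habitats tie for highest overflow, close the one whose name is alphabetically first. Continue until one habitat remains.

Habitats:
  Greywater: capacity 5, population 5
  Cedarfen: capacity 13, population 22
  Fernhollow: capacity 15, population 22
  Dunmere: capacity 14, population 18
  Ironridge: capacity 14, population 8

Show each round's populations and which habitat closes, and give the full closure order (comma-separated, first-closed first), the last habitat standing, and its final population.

Round 1: Cedarfen=22 Dunmere=18 Fernhollow=22 Greywater=5 Ironridge=8 → close Cedarfen (overflow 9)
  22÷4 = 5 each, +1 to first 2
Round 2: Dunmere=24 Fernhollow=28 Greywater=10 Ironridge=13 → close Fernhollow (overflow 13)
  28÷3 = 9 each, +1 to first 1
Round 3: Dunmere=34 Greywater=19 Ironridge=22 → close Dunmere (overflow 20)
  34÷2 = 17 each, +1 to first 0
Round 4: Greywater=36 Ironridge=39 → close Greywater (overflow 31)
  36÷1 = 36 each, +1 to first 0

Closure order: Cedarfen, Fernhollow, Dunmere, Greywater
Last habitat: Ironridge with 75 animals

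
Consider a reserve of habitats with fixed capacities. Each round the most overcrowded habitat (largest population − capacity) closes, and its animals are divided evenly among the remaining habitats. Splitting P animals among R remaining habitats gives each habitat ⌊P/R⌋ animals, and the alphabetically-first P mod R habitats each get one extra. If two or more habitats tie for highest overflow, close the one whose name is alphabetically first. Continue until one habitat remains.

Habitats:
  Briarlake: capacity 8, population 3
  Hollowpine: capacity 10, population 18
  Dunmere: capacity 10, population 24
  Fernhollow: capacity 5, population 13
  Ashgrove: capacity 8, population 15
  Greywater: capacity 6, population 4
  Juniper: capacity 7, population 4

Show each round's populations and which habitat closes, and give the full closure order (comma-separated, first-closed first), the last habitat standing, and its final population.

Round 1: Ashgrove=15 Briarlake=3 Dunmere=24 Fernhollow=13 Greywater=4 Hollowpine=18 Juniper=4 → close Dunmere (overflow 14)
  24÷6 = 4 each, +1 to first 0
Round 2: Ashgrove=19 Briarlake=7 Fernhollow=17 Greywater=8 Hollowpine=22 Juniper=8 → close Fernhollow (overflow 12)
  17÷5 = 3 each, +1 to first 2
Round 3: Ashgrove=23 Briarlake=11 Greywater=11 Hollowpine=25 Juniper=11 → close Ashgrove (overflow 15)
  23÷4 = 5 each, +1 to first 3
Round 4: Briarlake=17 Greywater=17 Hollowpine=31 Juniper=16 → close Hollowpine (overflow 21)
  31÷3 = 10 each, +1 to first 1
Round 5: Briarlake=28 Greywater=27 Juniper=26 → close Greywater (overflow 21)
  27÷2 = 13 each, +1 to first 1
Round 6: Briarlake=42 Juniper=39 → close Briarlake (overflow 34)
  42÷1 = 42 each, +1 to first 0

Closure order: Dunmere, Fernhollow, Ashgrove, Hollowpine, Greywater, Briarlake
Last habitat: Juniper with 81 animals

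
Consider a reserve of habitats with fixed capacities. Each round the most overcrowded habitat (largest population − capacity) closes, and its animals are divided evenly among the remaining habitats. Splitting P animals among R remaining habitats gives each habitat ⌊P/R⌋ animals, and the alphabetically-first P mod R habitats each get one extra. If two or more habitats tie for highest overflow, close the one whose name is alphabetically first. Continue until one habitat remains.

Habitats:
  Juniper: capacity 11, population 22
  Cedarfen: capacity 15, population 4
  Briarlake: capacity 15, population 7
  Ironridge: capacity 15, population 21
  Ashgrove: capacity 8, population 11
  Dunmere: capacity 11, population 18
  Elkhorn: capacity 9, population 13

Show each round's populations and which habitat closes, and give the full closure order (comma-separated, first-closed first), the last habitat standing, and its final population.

Closure order: Juniper, Dunmere, Ironridge, Ashgrove, Elkhorn, Briarlake
Last habitat: Cedarfen with 96 animals

Round 1: Ashgrove=11 Briarlake=7 Cedarfen=4 Dunmere=18 Elkhorn=13 Ironridge=21 Juniper=22 → close Juniper (overflow 11)
  22÷6 = 3 each, +1 to first 4
Round 2: Ashgrove=15 Briarlake=11 Cedarfen=8 Dunmere=22 Elkhorn=16 Ironridge=24 → close Dunmere (overflow 11)
  22÷5 = 4 each, +1 to first 2
Round 3: Ashgrove=20 Briarlake=16 Cedarfen=12 Elkhorn=20 Ironridge=28 → close Ironridge (overflow 13)
  28÷4 = 7 each, +1 to first 0
Round 4: Ashgrove=27 Briarlake=23 Cedarfen=19 Elkhorn=27 → close Ashgrove (overflow 19)
  27÷3 = 9 each, +1 to first 0
Round 5: Briarlake=32 Cedarfen=28 Elkhorn=36 → close Elkhorn (overflow 27)
  36÷2 = 18 each, +1 to first 0
Round 6: Briarlake=50 Cedarfen=46 → close Briarlake (overflow 35)
  50÷1 = 50 each, +1 to first 0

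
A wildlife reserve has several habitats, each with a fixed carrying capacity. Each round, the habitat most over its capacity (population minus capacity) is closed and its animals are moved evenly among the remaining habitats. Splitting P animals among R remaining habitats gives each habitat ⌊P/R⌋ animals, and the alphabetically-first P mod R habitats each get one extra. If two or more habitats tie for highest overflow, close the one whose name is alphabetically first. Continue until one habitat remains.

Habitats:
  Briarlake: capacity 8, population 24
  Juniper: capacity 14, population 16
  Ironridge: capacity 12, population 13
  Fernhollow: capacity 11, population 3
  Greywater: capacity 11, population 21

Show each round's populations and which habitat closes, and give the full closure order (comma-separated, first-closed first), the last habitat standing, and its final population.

Closure order: Briarlake, Greywater, Juniper, Ironridge
Last habitat: Fernhollow with 77 animals

Round 1: Briarlake=24 Fernhollow=3 Greywater=21 Ironridge=13 Juniper=16 → close Briarlake (overflow 16)
  24÷4 = 6 each, +1 to first 0
Round 2: Fernhollow=9 Greywater=27 Ironridge=19 Juniper=22 → close Greywater (overflow 16)
  27÷3 = 9 each, +1 to first 0
Round 3: Fernhollow=18 Ironridge=28 Juniper=31 → close Juniper (overflow 17)
  31÷2 = 15 each, +1 to first 1
Round 4: Fernhollow=34 Ironridge=43 → close Ironridge (overflow 31)
  43÷1 = 43 each, +1 to first 0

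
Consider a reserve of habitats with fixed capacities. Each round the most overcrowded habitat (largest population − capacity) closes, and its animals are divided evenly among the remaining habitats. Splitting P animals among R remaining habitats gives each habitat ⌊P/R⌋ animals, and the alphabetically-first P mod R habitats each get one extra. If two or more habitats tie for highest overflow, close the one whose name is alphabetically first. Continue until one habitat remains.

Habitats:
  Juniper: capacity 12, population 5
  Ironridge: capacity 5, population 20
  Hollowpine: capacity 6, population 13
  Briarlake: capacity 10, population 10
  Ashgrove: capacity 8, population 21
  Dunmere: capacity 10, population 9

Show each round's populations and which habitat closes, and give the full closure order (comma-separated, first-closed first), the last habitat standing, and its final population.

Round 1: Ashgrove=21 Briarlake=10 Dunmere=9 Hollowpine=13 Ironridge=20 Juniper=5 → close Ironridge (overflow 15)
  20÷5 = 4 each, +1 to first 0
Round 2: Ashgrove=25 Briarlake=14 Dunmere=13 Hollowpine=17 Juniper=9 → close Ashgrove (overflow 17)
  25÷4 = 6 each, +1 to first 1
Round 3: Briarlake=21 Dunmere=19 Hollowpine=23 Juniper=15 → close Hollowpine (overflow 17)
  23÷3 = 7 each, +1 to first 2
Round 4: Briarlake=29 Dunmere=27 Juniper=22 → close Briarlake (overflow 19)
  29÷2 = 14 each, +1 to first 1
Round 5: Dunmere=42 Juniper=36 → close Dunmere (overflow 32)
  42÷1 = 42 each, +1 to first 0

Closure order: Ironridge, Ashgrove, Hollowpine, Briarlake, Dunmere
Last habitat: Juniper with 78 animals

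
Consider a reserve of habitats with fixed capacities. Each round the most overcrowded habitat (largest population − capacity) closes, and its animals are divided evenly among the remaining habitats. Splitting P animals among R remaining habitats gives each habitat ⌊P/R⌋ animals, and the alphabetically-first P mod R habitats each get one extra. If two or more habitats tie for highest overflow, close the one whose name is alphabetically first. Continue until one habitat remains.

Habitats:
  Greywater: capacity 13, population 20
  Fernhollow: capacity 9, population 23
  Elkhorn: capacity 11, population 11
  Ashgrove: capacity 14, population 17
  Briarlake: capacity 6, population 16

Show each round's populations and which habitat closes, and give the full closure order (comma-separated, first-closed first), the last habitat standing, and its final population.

Round 1: Ashgrove=17 Briarlake=16 Elkhorn=11 Fernhollow=23 Greywater=20 → close Fernhollow (overflow 14)
  23÷4 = 5 each, +1 to first 3
Round 2: Ashgrove=23 Briarlake=22 Elkhorn=17 Greywater=25 → close Briarlake (overflow 16)
  22÷3 = 7 each, +1 to first 1
Round 3: Ashgrove=31 Elkhorn=24 Greywater=32 → close Greywater (overflow 19)
  32÷2 = 16 each, +1 to first 0
Round 4: Ashgrove=47 Elkhorn=40 → close Ashgrove (overflow 33)
  47÷1 = 47 each, +1 to first 0

Closure order: Fernhollow, Briarlake, Greywater, Ashgrove
Last habitat: Elkhorn with 87 animals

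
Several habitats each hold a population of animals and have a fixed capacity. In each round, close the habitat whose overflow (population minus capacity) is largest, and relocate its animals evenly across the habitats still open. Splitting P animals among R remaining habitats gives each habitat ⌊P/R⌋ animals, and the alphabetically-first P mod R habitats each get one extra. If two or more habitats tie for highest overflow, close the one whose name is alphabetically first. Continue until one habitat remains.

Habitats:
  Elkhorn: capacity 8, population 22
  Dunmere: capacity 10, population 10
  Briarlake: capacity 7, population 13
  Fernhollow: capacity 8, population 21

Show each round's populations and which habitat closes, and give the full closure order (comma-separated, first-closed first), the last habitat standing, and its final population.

Closure order: Elkhorn, Fernhollow, Briarlake
Last habitat: Dunmere with 66 animals

Round 1: Briarlake=13 Dunmere=10 Elkhorn=22 Fernhollow=21 → close Elkhorn (overflow 14)
  22÷3 = 7 each, +1 to first 1
Round 2: Briarlake=21 Dunmere=17 Fernhollow=28 → close Fernhollow (overflow 20)
  28÷2 = 14 each, +1 to first 0
Round 3: Briarlake=35 Dunmere=31 → close Briarlake (overflow 28)
  35÷1 = 35 each, +1 to first 0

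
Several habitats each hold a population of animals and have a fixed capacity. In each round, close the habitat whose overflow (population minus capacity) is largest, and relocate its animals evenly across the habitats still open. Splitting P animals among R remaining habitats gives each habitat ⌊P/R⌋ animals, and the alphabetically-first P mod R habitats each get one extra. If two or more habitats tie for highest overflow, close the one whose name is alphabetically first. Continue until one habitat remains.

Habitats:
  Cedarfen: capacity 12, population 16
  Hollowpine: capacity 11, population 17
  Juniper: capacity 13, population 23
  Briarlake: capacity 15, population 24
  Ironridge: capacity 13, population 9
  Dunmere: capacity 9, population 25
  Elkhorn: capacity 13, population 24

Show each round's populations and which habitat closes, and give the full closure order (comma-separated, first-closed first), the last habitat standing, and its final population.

Round 1: Briarlake=24 Cedarfen=16 Dunmere=25 Elkhorn=24 Hollowpine=17 Ironridge=9 Juniper=23 → close Dunmere (overflow 16)
  25÷6 = 4 each, +1 to first 1
Round 2: Briarlake=29 Cedarfen=20 Elkhorn=28 Hollowpine=21 Ironridge=13 Juniper=27 → close Elkhorn (overflow 15)
  28÷5 = 5 each, +1 to first 3
Round 3: Briarlake=35 Cedarfen=26 Hollowpine=27 Ironridge=18 Juniper=32 → close Briarlake (overflow 20)
  35÷4 = 8 each, +1 to first 3
Round 4: Cedarfen=35 Hollowpine=36 Ironridge=27 Juniper=40 → close Juniper (overflow 27)
  40÷3 = 13 each, +1 to first 1
Round 5: Cedarfen=49 Hollowpine=49 Ironridge=40 → close Hollowpine (overflow 38)
  49÷2 = 24 each, +1 to first 1
Round 6: Cedarfen=74 Ironridge=64 → close Cedarfen (overflow 62)
  74÷1 = 74 each, +1 to first 0

Closure order: Dunmere, Elkhorn, Briarlake, Juniper, Hollowpine, Cedarfen
Last habitat: Ironridge with 138 animals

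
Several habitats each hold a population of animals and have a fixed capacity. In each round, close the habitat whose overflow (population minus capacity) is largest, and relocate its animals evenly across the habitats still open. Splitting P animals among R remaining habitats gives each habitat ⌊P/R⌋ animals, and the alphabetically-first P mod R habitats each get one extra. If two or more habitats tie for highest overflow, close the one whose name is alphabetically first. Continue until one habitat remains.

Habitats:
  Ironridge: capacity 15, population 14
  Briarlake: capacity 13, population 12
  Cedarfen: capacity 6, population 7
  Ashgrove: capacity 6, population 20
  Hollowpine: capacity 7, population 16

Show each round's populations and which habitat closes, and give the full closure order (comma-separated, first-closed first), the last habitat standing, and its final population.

Closure order: Ashgrove, Hollowpine, Cedarfen, Briarlake
Last habitat: Ironridge with 69 animals

Round 1: Ashgrove=20 Briarlake=12 Cedarfen=7 Hollowpine=16 Ironridge=14 → close Ashgrove (overflow 14)
  20÷4 = 5 each, +1 to first 0
Round 2: Briarlake=17 Cedarfen=12 Hollowpine=21 Ironridge=19 → close Hollowpine (overflow 14)
  21÷3 = 7 each, +1 to first 0
Round 3: Briarlake=24 Cedarfen=19 Ironridge=26 → close Cedarfen (overflow 13)
  19÷2 = 9 each, +1 to first 1
Round 4: Briarlake=34 Ironridge=35 → close Briarlake (overflow 21)
  34÷1 = 34 each, +1 to first 0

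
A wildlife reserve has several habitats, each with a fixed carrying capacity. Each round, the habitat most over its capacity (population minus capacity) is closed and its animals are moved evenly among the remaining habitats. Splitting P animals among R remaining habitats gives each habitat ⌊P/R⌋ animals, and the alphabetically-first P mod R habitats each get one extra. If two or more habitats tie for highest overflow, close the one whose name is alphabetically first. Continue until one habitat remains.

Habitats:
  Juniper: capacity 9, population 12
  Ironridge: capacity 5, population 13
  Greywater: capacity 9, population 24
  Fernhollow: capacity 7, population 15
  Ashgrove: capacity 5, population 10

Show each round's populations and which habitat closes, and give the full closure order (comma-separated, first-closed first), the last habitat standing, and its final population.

Closure order: Greywater, Fernhollow, Ironridge, Ashgrove
Last habitat: Juniper with 74 animals

Round 1: Ashgrove=10 Fernhollow=15 Greywater=24 Ironridge=13 Juniper=12 → close Greywater (overflow 15)
  24÷4 = 6 each, +1 to first 0
Round 2: Ashgrove=16 Fernhollow=21 Ironridge=19 Juniper=18 → close Fernhollow (overflow 14)
  21÷3 = 7 each, +1 to first 0
Round 3: Ashgrove=23 Ironridge=26 Juniper=25 → close Ironridge (overflow 21)
  26÷2 = 13 each, +1 to first 0
Round 4: Ashgrove=36 Juniper=38 → close Ashgrove (overflow 31)
  36÷1 = 36 each, +1 to first 0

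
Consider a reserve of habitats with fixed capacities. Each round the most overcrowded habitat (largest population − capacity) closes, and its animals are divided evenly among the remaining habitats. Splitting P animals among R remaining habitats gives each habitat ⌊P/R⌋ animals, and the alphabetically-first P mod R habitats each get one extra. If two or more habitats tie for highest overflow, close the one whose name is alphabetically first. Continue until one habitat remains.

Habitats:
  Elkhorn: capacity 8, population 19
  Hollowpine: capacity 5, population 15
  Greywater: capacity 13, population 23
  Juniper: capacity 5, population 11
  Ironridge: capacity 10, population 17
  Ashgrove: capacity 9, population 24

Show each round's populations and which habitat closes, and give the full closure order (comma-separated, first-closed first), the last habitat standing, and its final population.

Closure order: Ashgrove, Elkhorn, Greywater, Hollowpine, Ironridge
Last habitat: Juniper with 109 animals

Round 1: Ashgrove=24 Elkhorn=19 Greywater=23 Hollowpine=15 Ironridge=17 Juniper=11 → close Ashgrove (overflow 15)
  24÷5 = 4 each, +1 to first 4
Round 2: Elkhorn=24 Greywater=28 Hollowpine=20 Ironridge=22 Juniper=15 → close Elkhorn (overflow 16)
  24÷4 = 6 each, +1 to first 0
Round 3: Greywater=34 Hollowpine=26 Ironridge=28 Juniper=21 → close Greywater (overflow 21)
  34÷3 = 11 each, +1 to first 1
Round 4: Hollowpine=38 Ironridge=39 Juniper=32 → close Hollowpine (overflow 33)
  38÷2 = 19 each, +1 to first 0
Round 5: Ironridge=58 Juniper=51 → close Ironridge (overflow 48)
  58÷1 = 58 each, +1 to first 0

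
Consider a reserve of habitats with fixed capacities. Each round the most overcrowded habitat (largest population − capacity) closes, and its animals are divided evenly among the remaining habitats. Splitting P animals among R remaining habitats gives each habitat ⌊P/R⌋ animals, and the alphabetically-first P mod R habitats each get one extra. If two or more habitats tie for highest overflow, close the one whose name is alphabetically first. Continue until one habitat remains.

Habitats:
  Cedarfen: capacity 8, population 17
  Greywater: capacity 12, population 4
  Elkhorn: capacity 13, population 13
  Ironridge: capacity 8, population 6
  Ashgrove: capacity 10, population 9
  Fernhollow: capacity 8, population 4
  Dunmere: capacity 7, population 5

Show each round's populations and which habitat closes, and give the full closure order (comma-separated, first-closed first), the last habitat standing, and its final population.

Closure order: Cedarfen, Elkhorn, Ashgrove, Dunmere, Ironridge, Fernhollow
Last habitat: Greywater with 58 animals

Round 1: Ashgrove=9 Cedarfen=17 Dunmere=5 Elkhorn=13 Fernhollow=4 Greywater=4 Ironridge=6 → close Cedarfen (overflow 9)
  17÷6 = 2 each, +1 to first 5
Round 2: Ashgrove=12 Dunmere=8 Elkhorn=16 Fernhollow=7 Greywater=7 Ironridge=8 → close Elkhorn (overflow 3)
  16÷5 = 3 each, +1 to first 1
Round 3: Ashgrove=16 Dunmere=11 Fernhollow=10 Greywater=10 Ironridge=11 → close Ashgrove (overflow 6)
  16÷4 = 4 each, +1 to first 0
Round 4: Dunmere=15 Fernhollow=14 Greywater=14 Ironridge=15 → close Dunmere (overflow 8)
  15÷3 = 5 each, +1 to first 0
Round 5: Fernhollow=19 Greywater=19 Ironridge=20 → close Ironridge (overflow 12)
  20÷2 = 10 each, +1 to first 0
Round 6: Fernhollow=29 Greywater=29 → close Fernhollow (overflow 21)
  29÷1 = 29 each, +1 to first 0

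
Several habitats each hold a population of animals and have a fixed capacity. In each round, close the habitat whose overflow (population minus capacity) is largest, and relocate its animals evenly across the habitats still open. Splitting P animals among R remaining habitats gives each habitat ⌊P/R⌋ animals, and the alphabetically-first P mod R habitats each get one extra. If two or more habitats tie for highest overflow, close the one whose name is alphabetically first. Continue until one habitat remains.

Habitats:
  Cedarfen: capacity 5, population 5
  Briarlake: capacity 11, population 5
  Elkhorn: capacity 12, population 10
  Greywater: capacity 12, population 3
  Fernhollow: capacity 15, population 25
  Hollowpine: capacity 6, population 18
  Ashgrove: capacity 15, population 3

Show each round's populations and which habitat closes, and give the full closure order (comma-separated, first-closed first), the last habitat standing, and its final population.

Closure order: Hollowpine, Fernhollow, Cedarfen, Elkhorn, Briarlake, Ashgrove
Last habitat: Greywater with 69 animals

Round 1: Ashgrove=3 Briarlake=5 Cedarfen=5 Elkhorn=10 Fernhollow=25 Greywater=3 Hollowpine=18 → close Hollowpine (overflow 12)
  18÷6 = 3 each, +1 to first 0
Round 2: Ashgrove=6 Briarlake=8 Cedarfen=8 Elkhorn=13 Fernhollow=28 Greywater=6 → close Fernhollow (overflow 13)
  28÷5 = 5 each, +1 to first 3
Round 3: Ashgrove=12 Briarlake=14 Cedarfen=14 Elkhorn=18 Greywater=11 → close Cedarfen (overflow 9)
  14÷4 = 3 each, +1 to first 2
Round 4: Ashgrove=16 Briarlake=18 Elkhorn=21 Greywater=14 → close Elkhorn (overflow 9)
  21÷3 = 7 each, +1 to first 0
Round 5: Ashgrove=23 Briarlake=25 Greywater=21 → close Briarlake (overflow 14)
  25÷2 = 12 each, +1 to first 1
Round 6: Ashgrove=36 Greywater=33 → close Ashgrove (overflow 21)
  36÷1 = 36 each, +1 to first 0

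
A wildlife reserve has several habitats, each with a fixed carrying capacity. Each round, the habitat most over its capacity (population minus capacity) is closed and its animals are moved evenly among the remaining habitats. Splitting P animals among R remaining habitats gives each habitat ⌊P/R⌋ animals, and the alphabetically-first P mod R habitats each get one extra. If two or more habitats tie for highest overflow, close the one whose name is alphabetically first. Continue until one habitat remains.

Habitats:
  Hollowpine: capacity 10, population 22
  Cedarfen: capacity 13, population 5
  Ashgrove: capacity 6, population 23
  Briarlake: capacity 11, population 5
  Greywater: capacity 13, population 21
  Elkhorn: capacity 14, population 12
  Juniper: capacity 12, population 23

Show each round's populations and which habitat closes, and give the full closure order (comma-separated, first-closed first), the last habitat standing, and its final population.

Closure order: Ashgrove, Hollowpine, Juniper, Greywater, Elkhorn, Briarlake
Last habitat: Cedarfen with 111 animals

Round 1: Ashgrove=23 Briarlake=5 Cedarfen=5 Elkhorn=12 Greywater=21 Hollowpine=22 Juniper=23 → close Ashgrove (overflow 17)
  23÷6 = 3 each, +1 to first 5
Round 2: Briarlake=9 Cedarfen=9 Elkhorn=16 Greywater=25 Hollowpine=26 Juniper=26 → close Hollowpine (overflow 16)
  26÷5 = 5 each, +1 to first 1
Round 3: Briarlake=15 Cedarfen=14 Elkhorn=21 Greywater=30 Juniper=31 → close Juniper (overflow 19)
  31÷4 = 7 each, +1 to first 3
Round 4: Briarlake=23 Cedarfen=22 Elkhorn=29 Greywater=37 → close Greywater (overflow 24)
  37÷3 = 12 each, +1 to first 1
Round 5: Briarlake=36 Cedarfen=34 Elkhorn=41 → close Elkhorn (overflow 27)
  41÷2 = 20 each, +1 to first 1
Round 6: Briarlake=57 Cedarfen=54 → close Briarlake (overflow 46)
  57÷1 = 57 each, +1 to first 0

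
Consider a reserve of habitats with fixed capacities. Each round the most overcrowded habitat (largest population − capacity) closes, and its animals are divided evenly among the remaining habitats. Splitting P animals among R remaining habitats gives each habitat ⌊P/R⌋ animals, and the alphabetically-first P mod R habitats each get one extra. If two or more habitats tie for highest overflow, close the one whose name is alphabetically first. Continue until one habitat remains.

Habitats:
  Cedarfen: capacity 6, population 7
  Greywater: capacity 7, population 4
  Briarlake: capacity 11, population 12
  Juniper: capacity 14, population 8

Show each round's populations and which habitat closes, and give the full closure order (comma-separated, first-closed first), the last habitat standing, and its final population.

Closure order: Briarlake, Cedarfen, Greywater
Last habitat: Juniper with 31 animals

Round 1: Briarlake=12 Cedarfen=7 Greywater=4 Juniper=8 → close Briarlake (overflow 1)
  12÷3 = 4 each, +1 to first 0
Round 2: Cedarfen=11 Greywater=8 Juniper=12 → close Cedarfen (overflow 5)
  11÷2 = 5 each, +1 to first 1
Round 3: Greywater=14 Juniper=17 → close Greywater (overflow 7)
  14÷1 = 14 each, +1 to first 0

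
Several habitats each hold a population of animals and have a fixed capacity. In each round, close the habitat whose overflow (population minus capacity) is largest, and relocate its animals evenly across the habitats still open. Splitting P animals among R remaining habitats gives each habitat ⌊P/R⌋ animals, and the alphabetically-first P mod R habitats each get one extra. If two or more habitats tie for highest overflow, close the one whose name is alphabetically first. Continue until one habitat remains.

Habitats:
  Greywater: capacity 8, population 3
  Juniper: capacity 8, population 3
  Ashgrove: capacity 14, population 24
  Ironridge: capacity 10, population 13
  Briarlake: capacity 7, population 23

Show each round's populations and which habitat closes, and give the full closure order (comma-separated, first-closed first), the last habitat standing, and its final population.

Closure order: Briarlake, Ashgrove, Ironridge, Greywater
Last habitat: Juniper with 66 animals

Round 1: Ashgrove=24 Briarlake=23 Greywater=3 Ironridge=13 Juniper=3 → close Briarlake (overflow 16)
  23÷4 = 5 each, +1 to first 3
Round 2: Ashgrove=30 Greywater=9 Ironridge=19 Juniper=8 → close Ashgrove (overflow 16)
  30÷3 = 10 each, +1 to first 0
Round 3: Greywater=19 Ironridge=29 Juniper=18 → close Ironridge (overflow 19)
  29÷2 = 14 each, +1 to first 1
Round 4: Greywater=34 Juniper=32 → close Greywater (overflow 26)
  34÷1 = 34 each, +1 to first 0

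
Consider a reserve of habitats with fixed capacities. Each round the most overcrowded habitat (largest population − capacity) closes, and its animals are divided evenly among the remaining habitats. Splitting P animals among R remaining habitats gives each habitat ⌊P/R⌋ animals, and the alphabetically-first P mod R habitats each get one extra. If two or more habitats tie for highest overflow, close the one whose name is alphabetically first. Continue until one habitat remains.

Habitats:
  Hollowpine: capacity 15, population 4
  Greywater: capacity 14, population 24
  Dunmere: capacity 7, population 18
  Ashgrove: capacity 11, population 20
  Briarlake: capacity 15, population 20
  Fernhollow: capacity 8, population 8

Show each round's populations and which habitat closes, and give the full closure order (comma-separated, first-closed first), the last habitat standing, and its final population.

Closure order: Dunmere, Ashgrove, Greywater, Briarlake, Fernhollow
Last habitat: Hollowpine with 94 animals

Round 1: Ashgrove=20 Briarlake=20 Dunmere=18 Fernhollow=8 Greywater=24 Hollowpine=4 → close Dunmere (overflow 11)
  18÷5 = 3 each, +1 to first 3
Round 2: Ashgrove=24 Briarlake=24 Fernhollow=12 Greywater=27 Hollowpine=7 → close Ashgrove (overflow 13)
  24÷4 = 6 each, +1 to first 0
Round 3: Briarlake=30 Fernhollow=18 Greywater=33 Hollowpine=13 → close Greywater (overflow 19)
  33÷3 = 11 each, +1 to first 0
Round 4: Briarlake=41 Fernhollow=29 Hollowpine=24 → close Briarlake (overflow 26)
  41÷2 = 20 each, +1 to first 1
Round 5: Fernhollow=50 Hollowpine=44 → close Fernhollow (overflow 42)
  50÷1 = 50 each, +1 to first 0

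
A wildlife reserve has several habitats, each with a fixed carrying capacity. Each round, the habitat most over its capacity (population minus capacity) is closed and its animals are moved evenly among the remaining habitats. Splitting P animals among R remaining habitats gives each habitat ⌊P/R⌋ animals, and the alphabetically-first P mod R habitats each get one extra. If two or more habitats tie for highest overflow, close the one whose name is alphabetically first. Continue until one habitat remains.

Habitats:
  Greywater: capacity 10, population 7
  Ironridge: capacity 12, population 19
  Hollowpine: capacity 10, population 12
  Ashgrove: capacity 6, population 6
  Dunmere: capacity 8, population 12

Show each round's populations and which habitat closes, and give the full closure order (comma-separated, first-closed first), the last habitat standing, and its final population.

Round 1: Ashgrove=6 Dunmere=12 Greywater=7 Hollowpine=12 Ironridge=19 → close Ironridge (overflow 7)
  19÷4 = 4 each, +1 to first 3
Round 2: Ashgrove=11 Dunmere=17 Greywater=12 Hollowpine=16 → close Dunmere (overflow 9)
  17÷3 = 5 each, +1 to first 2
Round 3: Ashgrove=17 Greywater=18 Hollowpine=21 → close Ashgrove (overflow 11)
  17÷2 = 8 each, +1 to first 1
Round 4: Greywater=27 Hollowpine=29 → close Hollowpine (overflow 19)
  29÷1 = 29 each, +1 to first 0

Closure order: Ironridge, Dunmere, Ashgrove, Hollowpine
Last habitat: Greywater with 56 animals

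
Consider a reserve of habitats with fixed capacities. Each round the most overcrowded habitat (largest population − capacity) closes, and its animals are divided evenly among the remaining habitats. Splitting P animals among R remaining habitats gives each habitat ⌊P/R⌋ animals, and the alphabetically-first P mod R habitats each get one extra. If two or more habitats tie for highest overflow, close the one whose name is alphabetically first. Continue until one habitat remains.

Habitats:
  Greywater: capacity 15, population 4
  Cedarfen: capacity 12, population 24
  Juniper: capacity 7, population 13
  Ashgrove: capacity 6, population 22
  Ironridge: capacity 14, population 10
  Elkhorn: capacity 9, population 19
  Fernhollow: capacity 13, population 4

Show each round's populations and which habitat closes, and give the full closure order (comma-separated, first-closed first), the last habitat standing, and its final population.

Round 1: Ashgrove=22 Cedarfen=24 Elkhorn=19 Fernhollow=4 Greywater=4 Ironridge=10 Juniper=13 → close Ashgrove (overflow 16)
  22÷6 = 3 each, +1 to first 4
Round 2: Cedarfen=28 Elkhorn=23 Fernhollow=8 Greywater=8 Ironridge=13 Juniper=16 → close Cedarfen (overflow 16)
  28÷5 = 5 each, +1 to first 3
Round 3: Elkhorn=29 Fernhollow=14 Greywater=14 Ironridge=18 Juniper=21 → close Elkhorn (overflow 20)
  29÷4 = 7 each, +1 to first 1
Round 4: Fernhollow=22 Greywater=21 Ironridge=25 Juniper=28 → close Juniper (overflow 21)
  28÷3 = 9 each, +1 to first 1
Round 5: Fernhollow=32 Greywater=30 Ironridge=34 → close Ironridge (overflow 20)
  34÷2 = 17 each, +1 to first 0
Round 6: Fernhollow=49 Greywater=47 → close Fernhollow (overflow 36)
  49÷1 = 49 each, +1 to first 0

Closure order: Ashgrove, Cedarfen, Elkhorn, Juniper, Ironridge, Fernhollow
Last habitat: Greywater with 96 animals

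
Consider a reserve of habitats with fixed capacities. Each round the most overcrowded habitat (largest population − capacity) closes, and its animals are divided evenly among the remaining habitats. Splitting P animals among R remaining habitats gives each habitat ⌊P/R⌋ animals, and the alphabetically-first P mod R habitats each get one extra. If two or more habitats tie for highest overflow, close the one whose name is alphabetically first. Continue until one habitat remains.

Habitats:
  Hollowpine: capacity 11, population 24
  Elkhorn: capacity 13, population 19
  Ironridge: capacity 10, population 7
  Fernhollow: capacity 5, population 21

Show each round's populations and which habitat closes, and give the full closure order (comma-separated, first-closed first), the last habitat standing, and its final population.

Closure order: Fernhollow, Hollowpine, Elkhorn
Last habitat: Ironridge with 71 animals

Round 1: Elkhorn=19 Fernhollow=21 Hollowpine=24 Ironridge=7 → close Fernhollow (overflow 16)
  21÷3 = 7 each, +1 to first 0
Round 2: Elkhorn=26 Hollowpine=31 Ironridge=14 → close Hollowpine (overflow 20)
  31÷2 = 15 each, +1 to first 1
Round 3: Elkhorn=42 Ironridge=29 → close Elkhorn (overflow 29)
  42÷1 = 42 each, +1 to first 0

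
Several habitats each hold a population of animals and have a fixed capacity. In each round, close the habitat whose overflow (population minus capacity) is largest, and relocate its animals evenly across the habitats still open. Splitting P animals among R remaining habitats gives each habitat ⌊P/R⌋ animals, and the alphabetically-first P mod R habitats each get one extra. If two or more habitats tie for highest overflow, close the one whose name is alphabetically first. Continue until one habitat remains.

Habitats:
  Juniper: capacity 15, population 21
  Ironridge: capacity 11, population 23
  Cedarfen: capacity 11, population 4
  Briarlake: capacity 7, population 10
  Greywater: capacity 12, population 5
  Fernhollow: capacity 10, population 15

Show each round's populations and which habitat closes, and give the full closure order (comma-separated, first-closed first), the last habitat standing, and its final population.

Closure order: Ironridge, Fernhollow, Juniper, Briarlake, Cedarfen
Last habitat: Greywater with 78 animals

Round 1: Briarlake=10 Cedarfen=4 Fernhollow=15 Greywater=5 Ironridge=23 Juniper=21 → close Ironridge (overflow 12)
  23÷5 = 4 each, +1 to first 3
Round 2: Briarlake=15 Cedarfen=9 Fernhollow=20 Greywater=9 Juniper=25 → close Fernhollow (overflow 10)
  20÷4 = 5 each, +1 to first 0
Round 3: Briarlake=20 Cedarfen=14 Greywater=14 Juniper=30 → close Juniper (overflow 15)
  30÷3 = 10 each, +1 to first 0
Round 4: Briarlake=30 Cedarfen=24 Greywater=24 → close Briarlake (overflow 23)
  30÷2 = 15 each, +1 to first 0
Round 5: Cedarfen=39 Greywater=39 → close Cedarfen (overflow 28)
  39÷1 = 39 each, +1 to first 0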